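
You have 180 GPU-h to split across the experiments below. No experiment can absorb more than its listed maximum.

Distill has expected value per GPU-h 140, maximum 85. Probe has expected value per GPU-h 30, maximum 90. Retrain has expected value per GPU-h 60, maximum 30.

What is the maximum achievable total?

15650

Order the experiments by expected value per GPU-h: Distill 140 > Retrain 60 > Probe 30.
Give Distill 85 to hit its cap of 85 ; 95 left.
Give Retrain 30 to hit its cap of 30 ; 65 left.
Probe: +65 (room for 90) → 65. Pool exhausted.
Total = 140×85 + 30×65 + 60×30 = 15650.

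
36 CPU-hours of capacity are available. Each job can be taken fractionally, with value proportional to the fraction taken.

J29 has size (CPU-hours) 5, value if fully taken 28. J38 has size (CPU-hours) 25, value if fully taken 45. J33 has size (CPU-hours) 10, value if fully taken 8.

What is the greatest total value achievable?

Best value per unit of size first: J29 28/5≈5.6, J38 45/25≈1.8, J33 8/10≈0.8.
All 5 CPU-hours of J29 fit (value 28) ; 31 remain.
J38: take in full, 25 CPU-hours for value 45 ; 6 left.
6 CPU-hours left: a 6/10 share of J33 gives 8×6/10 = 4.8.
Total value = 77.8.

77.8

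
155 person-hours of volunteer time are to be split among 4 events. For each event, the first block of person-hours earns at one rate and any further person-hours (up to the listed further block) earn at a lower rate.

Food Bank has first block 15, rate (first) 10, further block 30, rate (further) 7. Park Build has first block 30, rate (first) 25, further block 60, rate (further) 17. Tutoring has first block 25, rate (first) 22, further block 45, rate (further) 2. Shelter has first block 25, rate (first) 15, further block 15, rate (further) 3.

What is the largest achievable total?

Order all 8 blocks by rate: Park Build/tier1 25 > Tutoring/tier1 22 > Park Build/tier2 17 > Shelter/tier1 15 > Food Bank/tier1 10 > Food Bank/tier2 7 > Shelter/tier2 3 > Tutoring/tier2 2.
Park Build/tier1 (25): +30 ; 125 left.
Tutoring tier1 at 22: fill all 25 ; 100 left.
Fill Park Build tier2 block (60 at 17) ; 40 left.
Shelter/tier1 (15): +25 ; 15 left.
Fill Food Bank tier1 block (15 at 10) ; 0 left.
Total = 25×30 + 22×25 + 17×60 + 15×25 + 10×15 = 2845.

2845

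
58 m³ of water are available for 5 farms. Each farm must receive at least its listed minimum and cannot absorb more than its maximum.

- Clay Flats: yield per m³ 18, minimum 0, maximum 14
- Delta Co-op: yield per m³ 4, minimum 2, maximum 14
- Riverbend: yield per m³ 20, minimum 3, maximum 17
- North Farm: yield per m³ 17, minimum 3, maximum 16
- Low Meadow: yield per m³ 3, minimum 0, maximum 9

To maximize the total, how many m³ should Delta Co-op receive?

11

Meeting every minimum uses 0+2+3+3+0 = 8 m³, leaving 50.
Highest yield per m³ first: Riverbend 20 > Clay Flats 18 > North Farm 17 > Delta Co-op 4 > Low Meadow 3.
Riverbend takes 14 more to reach its cap of 17 — 36 left.
Clay Flats takes 14 more to reach its cap of 14 — 22 left.
North Farm takes 13 more to reach its cap of 16 — 9 left.
Delta Co-op has room for 12 more but only 9 remain, so it gets 11.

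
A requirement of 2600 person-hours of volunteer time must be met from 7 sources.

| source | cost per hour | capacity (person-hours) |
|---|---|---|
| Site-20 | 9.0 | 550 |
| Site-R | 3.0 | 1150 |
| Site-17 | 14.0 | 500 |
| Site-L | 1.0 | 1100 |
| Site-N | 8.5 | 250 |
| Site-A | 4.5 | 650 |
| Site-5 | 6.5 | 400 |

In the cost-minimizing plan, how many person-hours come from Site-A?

350

Cheapest first:
Site-L at 1.0: take all 1100 person-hours ; 1500 still needed.
Site-R (3.0): use full 1150 ; 350 person-hours to go.
Site-A (4.5): take the remaining 350 ; done.
Site-5, Site-N, Site-20, Site-17: unused.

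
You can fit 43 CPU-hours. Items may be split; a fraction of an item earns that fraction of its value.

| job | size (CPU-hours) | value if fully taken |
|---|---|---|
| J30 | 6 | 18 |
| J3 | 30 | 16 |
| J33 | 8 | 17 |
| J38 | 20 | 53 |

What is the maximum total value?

92.8

Rank by value-to-size ratio: J30 18/6≈3, J38 53/20≈2.65, J33 17/8≈2.12, J3 16/30≈0.533.
Take all of J30 (6 CPU-hours, value 18) → 37 CPU-hours left.
J38: take in full, 20 CPU-hours for value 53 → 17 left.
J33: take in full, 8 CPU-hours for value 17 → 9 left.
Fill the last 9 CPU-hours with part of J3: 9/30 of it earns 4.8.
Total value = 92.8.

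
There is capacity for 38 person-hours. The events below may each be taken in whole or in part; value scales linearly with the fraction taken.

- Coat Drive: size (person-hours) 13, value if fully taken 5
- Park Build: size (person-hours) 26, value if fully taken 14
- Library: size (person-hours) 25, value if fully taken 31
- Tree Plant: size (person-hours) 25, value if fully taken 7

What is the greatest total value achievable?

Sort by value density: Library 31/25≈1.24, Park Build 14/26≈0.538, Coat Drive 5/13≈0.385, Tree Plant 7/25≈0.28.
Take all of Library (25 person-hours, value 31) — 13 person-hours left.
Fill the last 13 person-hours with part of Park Build: 13/26 of it earns 7.
Total value = 38.

38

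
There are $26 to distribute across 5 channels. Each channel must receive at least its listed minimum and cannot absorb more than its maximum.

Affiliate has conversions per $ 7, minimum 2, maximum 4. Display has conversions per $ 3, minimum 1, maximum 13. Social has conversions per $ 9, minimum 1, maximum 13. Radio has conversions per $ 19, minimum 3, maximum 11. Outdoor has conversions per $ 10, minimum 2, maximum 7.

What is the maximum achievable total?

Meeting every minimum uses 2+1+1+3+2 = 9 $, leaving 17.
Highest conversions per $ first: Radio 19 > Outdoor 10 > Social 9 > Affiliate 7 > Display 3.
Radio: +8 to 11 (cap) — 9 left.
Give Outdoor 5 more to hit its cap of 7 — 4 left.
Social: +4 (room for 12) → 5. Pool exhausted.
Total = 7×2 + 3×1 + 9×5 + 19×11 + 10×7 = 341.

341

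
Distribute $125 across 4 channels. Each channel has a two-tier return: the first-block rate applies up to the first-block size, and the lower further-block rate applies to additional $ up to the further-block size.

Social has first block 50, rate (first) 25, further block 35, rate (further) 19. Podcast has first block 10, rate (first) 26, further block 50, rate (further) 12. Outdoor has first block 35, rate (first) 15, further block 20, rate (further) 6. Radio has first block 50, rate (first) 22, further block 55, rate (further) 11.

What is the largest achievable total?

Order all 8 blocks by rate: Podcast/T1 26 > Social/T1 25 > Radio/T1 22 > Social/T2 19 > Outdoor/T1 15 > Podcast/T2 12 > Radio/T2 11 > Outdoor/T2 6.
Fill Podcast T1 block (10 at 26) — 115 left.
Social T1 at 25: fill all 50 — 65 left.
Fill Radio T1 block (50 at 22) — 15 left.
Social T2 at 19: only 15 left, fill 15.
Total = 26×10 + 25×50 + 22×50 + 19×15 = 2895.

2895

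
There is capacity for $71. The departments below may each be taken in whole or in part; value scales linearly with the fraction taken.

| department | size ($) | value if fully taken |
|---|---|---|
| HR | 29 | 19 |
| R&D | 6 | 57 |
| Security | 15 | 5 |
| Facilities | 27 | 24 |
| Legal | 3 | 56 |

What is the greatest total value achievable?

158

Rank by value-to-size ratio: Legal 56/3≈18.7, R&D 57/6≈9.5, Facilities 24/27≈0.889, HR 19/29≈0.655, Security 5/15≈0.333.
All 3 $ of Legal fit (value 56) — 68 remain.
R&D: take in full, 6 $ for value 57 — 62 left.
All 27 $ of Facilities fit (value 24) — 35 remain.
All 29 $ of HR fit (value 19) — 6 remain.
Only 6 $ remain; take 6/15 of Security for value 5×6/15 = 2.
Total value = 158.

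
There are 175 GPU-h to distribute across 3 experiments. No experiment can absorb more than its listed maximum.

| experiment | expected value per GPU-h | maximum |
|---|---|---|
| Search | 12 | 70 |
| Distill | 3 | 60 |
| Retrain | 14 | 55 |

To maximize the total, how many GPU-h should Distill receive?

Order the experiments by expected value per GPU-h: Retrain 14 > Search 12 > Distill 3.
Give Retrain 55 to hit its cap of 55 ; 120 left.
Give Search 70 to hit its cap of 70 ; 50 left.
Only 50 left; Distill takes them to reach 50.

50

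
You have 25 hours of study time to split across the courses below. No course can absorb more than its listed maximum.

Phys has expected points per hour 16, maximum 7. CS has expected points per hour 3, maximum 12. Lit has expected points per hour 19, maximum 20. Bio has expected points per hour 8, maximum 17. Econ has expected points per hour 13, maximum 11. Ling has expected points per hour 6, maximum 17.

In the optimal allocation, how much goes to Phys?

5

Rank by expected points per hour: Lit 19 > Phys 16 > Econ 13 > Bio 8 > Ling 6 > CS 3.
Give Lit 20 to hit its cap of 20 ; 5 left.
Phys has room for 7 but only 5 remain, so it gets 5.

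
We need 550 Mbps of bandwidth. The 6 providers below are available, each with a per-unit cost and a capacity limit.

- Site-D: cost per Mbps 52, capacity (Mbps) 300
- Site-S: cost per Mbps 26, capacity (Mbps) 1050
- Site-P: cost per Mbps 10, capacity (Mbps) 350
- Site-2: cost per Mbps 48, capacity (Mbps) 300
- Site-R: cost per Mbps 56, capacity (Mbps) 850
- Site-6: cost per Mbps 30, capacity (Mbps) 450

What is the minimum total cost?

Fill from the cheapest provider first.
Take 350 from Site-P at 10 — need 200 more.
Site-S at 26: take 200 of its 1050 — requirement met.
Site-6, Site-2, Site-D, Site-R: unused.
Cost = 350×10 + 200×26 = 8700.

8700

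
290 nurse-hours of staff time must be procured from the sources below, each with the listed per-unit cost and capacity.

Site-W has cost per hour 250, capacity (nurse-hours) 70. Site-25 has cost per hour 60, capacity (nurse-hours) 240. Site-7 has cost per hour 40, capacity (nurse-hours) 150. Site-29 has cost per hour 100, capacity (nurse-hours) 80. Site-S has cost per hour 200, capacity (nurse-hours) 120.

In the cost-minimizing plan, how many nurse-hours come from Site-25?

140

Fill from the cheapest source first.
Site-7 (40): use full 150 ; 140 nurse-hours to go.
Take 140 from Site-25 at 60 to finish.
Site-29, Site-S, Site-W: unused.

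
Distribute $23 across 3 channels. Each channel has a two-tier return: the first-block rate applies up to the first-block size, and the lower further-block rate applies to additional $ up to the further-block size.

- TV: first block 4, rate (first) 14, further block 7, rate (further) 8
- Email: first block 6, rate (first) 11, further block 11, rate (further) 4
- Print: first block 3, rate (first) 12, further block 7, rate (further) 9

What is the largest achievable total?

Order all 6 blocks by rate: TV/first 14 > Print/first 12 > Email/first 11 > Print/second 9 > TV/second 8 > Email/second 4.
Fill TV first block (4 at 14) → 19 left.
Print/first (12): +3 → 16 left.
Email/first (11): +6 → 10 left.
Print second at 9: fill all 7 → 3 left.
TV second at 8: only 3 left, fill 3.
Total = 14×4 + 12×3 + 11×6 + 9×7 + 8×3 = 245.

245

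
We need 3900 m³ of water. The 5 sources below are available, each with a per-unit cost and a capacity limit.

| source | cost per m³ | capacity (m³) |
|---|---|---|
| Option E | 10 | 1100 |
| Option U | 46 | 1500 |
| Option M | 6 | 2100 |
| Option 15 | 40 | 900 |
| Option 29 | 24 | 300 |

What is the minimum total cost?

Use sources in increasing cost order.
Option M (6): use full 2100 ; 1800 m³ to go.
Option E (10): use full 1100 ; 700 m³ to go.
Option 29 (24): use full 300 ; 400 m³ to go.
Option 15 at 40: take 400 of its 900 ; requirement met.
Option U: unused.
Cost = 2100×6 + 1100×10 + 300×24 + 400×40 = 46800.

46800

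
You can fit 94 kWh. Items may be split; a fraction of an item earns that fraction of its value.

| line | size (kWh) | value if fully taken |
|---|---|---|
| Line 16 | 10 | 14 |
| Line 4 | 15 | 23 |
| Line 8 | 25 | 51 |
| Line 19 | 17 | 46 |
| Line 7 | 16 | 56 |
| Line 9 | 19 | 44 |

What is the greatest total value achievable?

222.8

Best value per unit of size first: Line 7 56/16≈3.5, Line 19 46/17≈2.71, Line 9 44/19≈2.32, Line 8 51/25≈2.04, Line 4 23/15≈1.53, Line 16 14/10≈1.4.
Line 7: take in full, 16 kWh for value 56 ; 78 left.
Take all of Line 19 (17 kWh, value 46) ; 61 kWh left.
Line 9: take in full, 19 kWh for value 44 ; 42 left.
All 25 kWh of Line 8 fit (value 51) ; 17 remain.
Line 4: take in full, 15 kWh for value 23 ; 2 left.
Only 2 kWh remain; take 2/10 of Line 16 for value 14×2/10 = 2.8.
Total value = 222.8.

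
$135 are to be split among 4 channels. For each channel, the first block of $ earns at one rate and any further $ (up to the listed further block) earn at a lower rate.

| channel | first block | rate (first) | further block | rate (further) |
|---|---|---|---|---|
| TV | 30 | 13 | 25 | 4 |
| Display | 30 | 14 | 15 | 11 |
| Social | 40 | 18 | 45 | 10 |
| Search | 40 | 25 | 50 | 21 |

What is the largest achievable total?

Order all 8 blocks by rate: Search/T1 25 > Search/T2 21 > Social/T1 18 > Display/T1 14 > TV/T1 13 > Display/T2 11 > Social/T2 10 > TV/T2 4.
Search T1 at 25: fill all 40 → 95 left.
Search/T2 (21): +50 → 45 left.
Social T1 at 18: fill all 40 → 5 left.
Display T1 at 14: only 5 left, fill 5.
Total = 25×40 + 21×50 + 18×40 + 14×5 = 2840.

2840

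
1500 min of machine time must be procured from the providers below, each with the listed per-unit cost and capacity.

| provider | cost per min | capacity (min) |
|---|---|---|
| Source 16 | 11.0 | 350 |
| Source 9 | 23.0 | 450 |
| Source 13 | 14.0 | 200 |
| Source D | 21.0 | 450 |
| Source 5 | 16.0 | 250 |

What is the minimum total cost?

Fill from the cheapest provider first.
Source 16 at 11.0: take all 350 min → 1150 still needed.
Take 200 from Source 13 at 14.0 → need 950 more.
Source 5 (16.0): use full 250 → 700 min to go.
Source D at 21.0: take all 450 min → 250 still needed.
Source 9 (23.0): take the remaining 250 → done.
Cost = 350×11.0 + 200×14.0 + 250×16.0 + 450×21.0 + 250×23.0 = 25850.

25850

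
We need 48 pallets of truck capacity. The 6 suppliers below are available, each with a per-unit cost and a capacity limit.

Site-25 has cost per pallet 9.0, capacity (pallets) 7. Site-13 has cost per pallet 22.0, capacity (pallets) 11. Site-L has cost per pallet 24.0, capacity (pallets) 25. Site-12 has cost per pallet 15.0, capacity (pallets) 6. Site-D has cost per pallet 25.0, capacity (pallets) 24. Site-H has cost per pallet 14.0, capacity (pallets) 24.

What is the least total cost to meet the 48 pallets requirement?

Cheapest first:
Site-25 (9.0): use full 7 → 41 pallets to go.
Take 24 from Site-H at 14.0 → need 17 more.
Take 6 from Site-12 at 15.0 → need 11 more.
Take 11 from Site-13 at 22.0 → need 0 more.
Site-L, Site-D: unused.
Cost = 7×9.0 + 24×14.0 + 6×15.0 + 11×22.0 = 731.

731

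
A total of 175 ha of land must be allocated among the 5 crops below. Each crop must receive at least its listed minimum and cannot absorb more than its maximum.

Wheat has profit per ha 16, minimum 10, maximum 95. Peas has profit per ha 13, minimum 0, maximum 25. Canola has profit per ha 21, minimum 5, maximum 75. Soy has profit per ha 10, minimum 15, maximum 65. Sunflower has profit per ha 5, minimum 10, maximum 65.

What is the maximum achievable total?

2975

Meeting every minimum uses 10+0+5+15+10 = 40 ha, leaving 135.
Order the crops by profit per ha: Canola 21 > Wheat 16 > Peas 13 > Soy 10 > Sunflower 5.
Canola takes 70 more to reach its cap of 75 — 65 left.
Wheat: +65 (room for 85) → 75. Pool exhausted.
Total = 16×75 + 21×75 + 10×15 + 5×10 = 2975.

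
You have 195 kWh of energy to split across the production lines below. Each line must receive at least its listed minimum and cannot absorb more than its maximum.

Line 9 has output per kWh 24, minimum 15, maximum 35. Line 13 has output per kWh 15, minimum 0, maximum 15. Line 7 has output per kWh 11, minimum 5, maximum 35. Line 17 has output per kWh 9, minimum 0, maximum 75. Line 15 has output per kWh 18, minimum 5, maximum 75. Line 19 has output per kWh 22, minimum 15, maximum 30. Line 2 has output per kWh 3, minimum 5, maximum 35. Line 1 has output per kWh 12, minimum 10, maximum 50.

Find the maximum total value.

3505

Meeting every minimum uses 15+0+5+0+5+15+5+10 = 55 kWh, leaving 140.
Rank by output per kWh: Line 9 24 > Line 19 22 > Line 15 18 > Line 13 15 > Line 1 12 > Line 7 11 > Line 17 9 > Line 2 3.
Give Line 9 20 more to hit its cap of 35 — 120 left.
Line 19 takes 15 more to reach its cap of 30 — 105 left.
Line 15: +70 to 75 (cap) — 35 left.
Line 13: +15 to 15 (cap) — 20 left.
Line 1 has room for 40 more but only 20 remain, so it gets 30.
Total = 24×35 + 15×15 + 11×5 + 18×75 + 22×30 + 3×5 + 12×30 = 3505.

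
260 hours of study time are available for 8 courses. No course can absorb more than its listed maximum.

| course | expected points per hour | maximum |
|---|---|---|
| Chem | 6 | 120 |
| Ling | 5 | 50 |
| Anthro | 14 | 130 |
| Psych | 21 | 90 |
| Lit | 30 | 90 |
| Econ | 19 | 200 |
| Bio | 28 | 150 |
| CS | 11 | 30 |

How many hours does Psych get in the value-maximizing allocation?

20

Highest expected points per hour first: Lit 30 > Bio 28 > Psych 21 > Econ 19 > Anthro 14 > CS 11 > Chem 6 > Ling 5.
Lit takes 90 to reach its cap of 90 → 170 left.
Bio takes 150 to reach its cap of 150 → 20 left.
Psych has room for 90 but only 20 remain, so it gets 20.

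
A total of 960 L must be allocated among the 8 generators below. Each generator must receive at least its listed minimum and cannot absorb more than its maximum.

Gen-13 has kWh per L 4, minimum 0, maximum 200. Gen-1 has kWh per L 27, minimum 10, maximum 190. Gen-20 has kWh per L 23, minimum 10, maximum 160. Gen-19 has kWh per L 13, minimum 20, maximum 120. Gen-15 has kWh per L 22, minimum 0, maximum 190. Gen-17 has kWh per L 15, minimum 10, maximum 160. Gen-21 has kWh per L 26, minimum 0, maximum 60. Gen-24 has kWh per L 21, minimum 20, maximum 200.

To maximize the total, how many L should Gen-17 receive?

Meeting every minimum uses 0+10+10+20+0+10+0+20 = 70 L, leaving 890.
Rank by kWh per L: Gen-1 27 > Gen-21 26 > Gen-20 23 > Gen-15 22 > Gen-24 21 > Gen-17 15 > Gen-19 13 > Gen-13 4.
Give Gen-1 180 more to hit its cap of 190 — 710 left.
Gen-21 takes 60 more to reach its cap of 60 — 650 left.
Gen-20 takes 150 more to reach its cap of 160 — 500 left.
Gen-15 takes 190 more to reach its cap of 190 — 310 left.
Gen-24 takes 180 more to reach its cap of 200 — 130 left.
Only 130 left; Gen-17 takes them to reach 140.

140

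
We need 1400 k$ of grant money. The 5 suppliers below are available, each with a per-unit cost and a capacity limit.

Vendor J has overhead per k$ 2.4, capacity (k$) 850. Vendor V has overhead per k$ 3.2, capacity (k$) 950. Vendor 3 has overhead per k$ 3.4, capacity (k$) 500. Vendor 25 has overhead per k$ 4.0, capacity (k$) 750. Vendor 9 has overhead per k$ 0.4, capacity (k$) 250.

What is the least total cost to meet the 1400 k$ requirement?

Use suppliers in increasing cost order.
Vendor 9 at 0.4: take all 250 k$ — 1150 still needed.
Vendor J at 2.4: take all 850 k$ — 300 still needed.
Take 300 from Vendor V at 3.2 to finish.
Vendor 3, Vendor 25: unused.
Cost = 250×0.4 + 850×2.4 + 300×3.2 = 3100.

3100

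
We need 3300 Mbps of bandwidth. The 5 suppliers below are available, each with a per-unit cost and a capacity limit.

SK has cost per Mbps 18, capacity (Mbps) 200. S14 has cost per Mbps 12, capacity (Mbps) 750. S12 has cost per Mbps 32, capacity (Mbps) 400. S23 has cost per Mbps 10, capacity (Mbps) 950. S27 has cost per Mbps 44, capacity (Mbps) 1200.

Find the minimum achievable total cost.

Fill from the cheapest supplier first.
S23 (10): use full 950 → 2350 Mbps to go.
S14 (12): use full 750 → 1600 Mbps to go.
SK at 18: take all 200 Mbps → 1400 still needed.
S12 (32): use full 400 → 1000 Mbps to go.
S27 at 44: take 1000 of its 1200 → requirement met.
Cost = 950×10 + 750×12 + 200×18 + 400×32 + 1000×44 = 78900.

78900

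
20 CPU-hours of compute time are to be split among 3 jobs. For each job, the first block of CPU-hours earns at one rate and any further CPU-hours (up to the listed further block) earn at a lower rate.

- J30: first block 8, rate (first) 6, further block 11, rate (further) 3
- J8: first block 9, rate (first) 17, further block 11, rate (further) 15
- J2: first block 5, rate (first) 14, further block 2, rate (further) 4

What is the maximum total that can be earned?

Order all 6 blocks by rate: J8/tier1 17 > J8/tier2 15 > J2/tier1 14 > J30/tier1 6 > J2/tier2 4 > J30/tier2 3.
J8/tier1 (17): +9 → 11 left.
J8 tier2 at 15: fill all 11 → 0 left.
Total = 17×9 + 15×11 = 318.

318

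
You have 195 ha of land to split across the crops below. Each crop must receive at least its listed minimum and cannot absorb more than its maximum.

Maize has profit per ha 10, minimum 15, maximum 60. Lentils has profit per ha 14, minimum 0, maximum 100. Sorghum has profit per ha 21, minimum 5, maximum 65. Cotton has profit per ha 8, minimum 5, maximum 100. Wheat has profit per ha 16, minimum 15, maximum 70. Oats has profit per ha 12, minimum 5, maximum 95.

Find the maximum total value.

3225

Meeting every minimum uses 15+0+5+5+15+5 = 45 ha, leaving 150.
Rank by profit per ha: Sorghum 21 > Wheat 16 > Lentils 14 > Oats 12 > Maize 10 > Cotton 8.
Give Sorghum 60 more to hit its cap of 65 — 90 left.
Wheat: +55 to 70 (cap) — 35 left.
Only 35 left; Lentils takes them to reach 35.
Total = 10×15 + 14×35 + 21×65 + 8×5 + 16×70 + 12×5 = 3225.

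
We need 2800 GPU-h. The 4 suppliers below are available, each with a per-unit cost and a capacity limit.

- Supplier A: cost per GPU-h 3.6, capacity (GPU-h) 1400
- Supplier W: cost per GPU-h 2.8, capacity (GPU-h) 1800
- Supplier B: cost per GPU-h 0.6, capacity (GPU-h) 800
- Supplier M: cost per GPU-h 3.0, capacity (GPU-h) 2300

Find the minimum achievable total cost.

6120

Fill from the cheapest supplier first.
Take 800 from Supplier B at 0.6 — need 2000 more.
Supplier W (2.8): use full 1800 — 200 GPU-h to go.
Supplier M at 3.0: take 200 of its 2300 — requirement met.
Supplier A: unused.
Cost = 800×0.6 + 1800×2.8 + 200×3.0 = 6120.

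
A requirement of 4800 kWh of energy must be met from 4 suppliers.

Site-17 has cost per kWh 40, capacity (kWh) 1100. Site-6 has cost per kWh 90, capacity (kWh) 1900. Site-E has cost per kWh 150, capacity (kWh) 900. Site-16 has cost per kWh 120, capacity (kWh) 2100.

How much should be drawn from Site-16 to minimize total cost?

Fill from the cheapest supplier first.
Site-17 at 40: take all 1100 kWh → 3700 still needed.
Site-6 at 90: take all 1900 kWh → 1800 still needed.
Site-16 (120): take the remaining 1800 → done.
Site-E: unused.

1800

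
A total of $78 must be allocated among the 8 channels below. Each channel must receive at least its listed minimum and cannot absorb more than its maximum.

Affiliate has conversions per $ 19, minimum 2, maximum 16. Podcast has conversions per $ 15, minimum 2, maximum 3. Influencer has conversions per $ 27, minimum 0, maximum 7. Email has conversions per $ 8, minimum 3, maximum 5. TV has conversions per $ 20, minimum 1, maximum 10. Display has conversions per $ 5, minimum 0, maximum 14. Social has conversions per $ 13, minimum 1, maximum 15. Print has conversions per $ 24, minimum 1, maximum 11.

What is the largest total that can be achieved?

Meeting every minimum uses 2+2+0+3+1+0+1+1 = 10 $, leaving 68.
Order the channels by conversions per $: Influencer 27 > Print 24 > TV 20 > Affiliate 19 > Podcast 15 > Social 13 > Email 8 > Display 5.
Influencer takes 7 more to reach its cap of 7 → 61 left.
Print: +10 to 11 (cap) → 51 left.
TV takes 9 more to reach its cap of 10 → 42 left.
Affiliate takes 14 more to reach its cap of 16 → 28 left.
Podcast: +1 to 3 (cap) → 27 left.
Give Social 14 more to hit its cap of 15 → 13 left.
Email takes 2 more to reach its cap of 5 → 11 left.
Display has room for 14 more but only 11 remain, so it gets 11.
Total = 19×16 + 15×3 + 27×7 + 8×5 + 20×10 + 5×11 + 13×15 + 24×11 = 1292.

1292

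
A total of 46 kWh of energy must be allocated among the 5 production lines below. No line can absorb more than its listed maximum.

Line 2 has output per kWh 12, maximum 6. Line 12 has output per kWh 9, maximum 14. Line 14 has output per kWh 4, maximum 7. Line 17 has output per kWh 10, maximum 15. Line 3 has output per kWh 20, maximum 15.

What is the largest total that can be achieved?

612

Highest output per kWh first: Line 3 20 > Line 2 12 > Line 17 10 > Line 12 9 > Line 14 4.
Line 3: +15 to 15 (cap) ; 31 left.
Give Line 2 6 to hit its cap of 6 ; 25 left.
Line 17 takes 15 to reach its cap of 15 ; 10 left.
Line 12: +10 (room for 14) → 10. Pool exhausted.
Total = 12×6 + 9×10 + 10×15 + 20×15 = 612.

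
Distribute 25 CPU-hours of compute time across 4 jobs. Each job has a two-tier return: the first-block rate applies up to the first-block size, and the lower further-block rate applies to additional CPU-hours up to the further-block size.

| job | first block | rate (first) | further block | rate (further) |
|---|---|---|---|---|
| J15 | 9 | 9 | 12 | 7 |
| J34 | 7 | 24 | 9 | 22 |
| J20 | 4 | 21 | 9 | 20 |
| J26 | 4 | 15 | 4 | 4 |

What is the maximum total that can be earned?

550

Treat each block as its own option and order by rate: J34/T1 24 > J34/T2 22 > J20/T1 21 > J20/T2 20 > J26/T1 15 > J15/T1 9 > J15/T2 7 > J26/T2 4.
Fill J34 T1 block (7 at 24) → 18 left.
Fill J34 T2 block (9 at 22) → 9 left.
J20/T1 (21): +4 → 5 left.
J20 T2 at 20: only 5 left, fill 5.
Total = 24×7 + 22×9 + 21×4 + 20×5 = 550.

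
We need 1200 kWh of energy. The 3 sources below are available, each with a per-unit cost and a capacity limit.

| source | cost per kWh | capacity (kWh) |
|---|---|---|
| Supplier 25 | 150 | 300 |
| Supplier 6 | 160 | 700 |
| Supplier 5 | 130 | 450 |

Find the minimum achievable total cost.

175500

Fill from the cheapest source first.
Take 450 from Supplier 5 at 130 ; need 750 more.
Take 300 from Supplier 25 at 150 ; need 450 more.
Supplier 6 (160): take the remaining 450 ; done.
Cost = 450×130 + 300×150 + 450×160 = 175500.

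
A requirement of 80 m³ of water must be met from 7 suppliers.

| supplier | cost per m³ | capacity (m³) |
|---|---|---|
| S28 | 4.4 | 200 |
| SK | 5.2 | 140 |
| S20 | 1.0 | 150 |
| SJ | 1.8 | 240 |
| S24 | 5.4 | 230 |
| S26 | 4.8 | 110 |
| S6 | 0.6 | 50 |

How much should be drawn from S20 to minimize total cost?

Cheapest first:
Take 50 from S6 at 0.6 — need 30 more.
S20 at 1.0: take 30 of its 150 — requirement met.
SJ, S28, S26, SK, S24: unused.

30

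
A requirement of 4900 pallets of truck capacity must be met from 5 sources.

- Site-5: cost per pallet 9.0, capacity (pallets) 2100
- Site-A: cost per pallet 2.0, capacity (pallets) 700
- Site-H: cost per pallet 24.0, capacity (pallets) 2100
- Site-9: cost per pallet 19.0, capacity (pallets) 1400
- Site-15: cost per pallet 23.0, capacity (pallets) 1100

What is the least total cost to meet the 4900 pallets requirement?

63000

Fill from the cheapest source first.
Site-A at 2.0: take all 700 pallets → 4200 still needed.
Take 2100 from Site-5 at 9.0 → need 2100 more.
Site-9 (19.0): use full 1400 → 700 pallets to go.
Site-15 at 23.0: take 700 of its 1100 → requirement met.
Site-H: unused.
Cost = 700×2.0 + 2100×9.0 + 1400×19.0 + 700×23.0 = 63000.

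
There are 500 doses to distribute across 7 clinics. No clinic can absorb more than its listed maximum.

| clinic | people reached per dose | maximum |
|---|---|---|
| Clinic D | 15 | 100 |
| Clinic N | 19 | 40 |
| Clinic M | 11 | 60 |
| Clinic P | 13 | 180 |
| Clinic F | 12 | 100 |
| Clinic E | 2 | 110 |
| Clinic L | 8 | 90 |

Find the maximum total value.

Order the clinics by people reached per dose: Clinic N 19 > Clinic D 15 > Clinic P 13 > Clinic F 12 > Clinic M 11 > Clinic L 8 > Clinic E 2.
Clinic N takes 40 to reach its cap of 40 — 460 left.
Give Clinic D 100 to hit its cap of 100 — 360 left.
Clinic P: +180 to 180 (cap) — 180 left.
Clinic F: +100 to 100 (cap) — 80 left.
Clinic M: +60 to 60 (cap) — 20 left.
Clinic L has room for 90 but only 20 remain, so it gets 20.
Total = 15×100 + 19×40 + 11×60 + 13×180 + 12×100 + 8×20 = 6620.

6620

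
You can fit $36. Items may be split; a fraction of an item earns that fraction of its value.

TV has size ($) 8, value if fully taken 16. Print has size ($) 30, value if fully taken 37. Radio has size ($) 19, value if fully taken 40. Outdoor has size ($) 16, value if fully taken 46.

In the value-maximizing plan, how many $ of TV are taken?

1

Rank by value-to-size ratio: Outdoor 46/16≈2.88, Radio 40/19≈2.11, TV 16/8≈2, Print 37/30≈1.23.
Outdoor: take in full, 16 $ for value 46 → 20 left.
Radio: take in full, 19 $ for value 40 → 1 left.
Only 1 $ remain; take 1/8 of TV for value 16×1/8 = 2.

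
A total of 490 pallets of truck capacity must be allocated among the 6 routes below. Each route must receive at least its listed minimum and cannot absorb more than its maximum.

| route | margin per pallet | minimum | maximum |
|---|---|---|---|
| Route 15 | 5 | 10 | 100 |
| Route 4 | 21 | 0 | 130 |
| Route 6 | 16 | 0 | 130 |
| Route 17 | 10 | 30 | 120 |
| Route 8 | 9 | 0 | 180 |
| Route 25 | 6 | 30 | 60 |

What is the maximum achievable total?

Meeting every minimum uses 10+0+0+30+0+30 = 70 pallets, leaving 420.
Order the routes by margin per pallet: Route 4 21 > Route 6 16 > Route 17 10 > Route 8 9 > Route 25 6 > Route 15 5.
Route 4 takes 130 more to reach its cap of 130 → 290 left.
Give Route 6 130 more to hit its cap of 130 → 160 left.
Route 17 takes 90 more to reach its cap of 120 → 70 left.
Route 8: +70 (room for 180) → 70. Pool exhausted.
Total = 5×10 + 21×130 + 16×130 + 10×120 + 9×70 + 6×30 = 6870.

6870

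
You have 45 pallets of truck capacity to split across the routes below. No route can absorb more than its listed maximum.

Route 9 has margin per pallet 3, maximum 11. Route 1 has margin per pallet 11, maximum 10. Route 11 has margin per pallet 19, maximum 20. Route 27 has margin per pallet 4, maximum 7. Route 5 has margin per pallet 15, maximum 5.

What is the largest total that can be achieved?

Rank by margin per pallet: Route 11 19 > Route 5 15 > Route 1 11 > Route 27 4 > Route 9 3.
Route 11 takes 20 to reach its cap of 20 → 25 left.
Give Route 5 5 to hit its cap of 5 → 20 left.
Route 1 takes 10 to reach its cap of 10 → 10 left.
Give Route 27 7 to hit its cap of 7 → 3 left.
Route 9 has room for 11 but only 3 remain, so it gets 3.
Total = 3×3 + 11×10 + 19×20 + 4×7 + 15×5 = 602.

602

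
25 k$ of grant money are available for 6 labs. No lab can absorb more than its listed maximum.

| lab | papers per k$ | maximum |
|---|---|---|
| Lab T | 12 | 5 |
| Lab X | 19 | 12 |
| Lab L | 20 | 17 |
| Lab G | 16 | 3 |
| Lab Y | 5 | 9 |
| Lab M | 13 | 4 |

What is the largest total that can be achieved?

Rank by papers per k$: Lab L 20 > Lab X 19 > Lab G 16 > Lab M 13 > Lab T 12 > Lab Y 5.
Give Lab L 17 to hit its cap of 17 → 8 left.
Only 8 left; Lab X takes them to reach 8.
Total = 19×8 + 20×17 = 492.

492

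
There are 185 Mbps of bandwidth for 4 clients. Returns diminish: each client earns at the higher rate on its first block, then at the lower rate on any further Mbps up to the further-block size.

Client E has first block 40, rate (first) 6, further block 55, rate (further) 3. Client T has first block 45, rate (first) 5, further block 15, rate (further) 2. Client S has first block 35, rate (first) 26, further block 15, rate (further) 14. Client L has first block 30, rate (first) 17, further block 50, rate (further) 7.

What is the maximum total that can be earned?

2295

Rank every tier by rate: Client S/T1 26 > Client L/T1 17 > Client S/T2 14 > Client L/T2 7 > Client E/T1 6 > Client T/T1 5 > Client E/T2 3 > Client T/T2 2.
Client S/T1 (26): +35 → 150 left.
Client L/T1 (17): +30 → 120 left.
Client S/T2 (14): +15 → 105 left.
Client L T2 at 7: fill all 50 → 55 left.
Fill Client E T1 block (40 at 6) → 15 left.
Client T T1 at 5: only 15 left, fill 15.
Total = 26×35 + 17×30 + 14×15 + 7×50 + 6×40 + 5×15 = 2295.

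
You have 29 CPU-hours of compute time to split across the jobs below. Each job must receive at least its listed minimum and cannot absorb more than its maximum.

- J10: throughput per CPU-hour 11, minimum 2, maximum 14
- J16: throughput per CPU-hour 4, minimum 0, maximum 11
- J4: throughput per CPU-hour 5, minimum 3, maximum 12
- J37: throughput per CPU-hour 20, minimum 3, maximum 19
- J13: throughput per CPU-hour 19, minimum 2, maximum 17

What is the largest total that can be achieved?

Meeting every minimum uses 2+0+3+3+2 = 10 CPU-hours, leaving 19.
Order the jobs by throughput per CPU-hour: J37 20 > J13 19 > J10 11 > J4 5 > J16 4.
J37: +16 to 19 (cap) ; 3 left.
J13 has room for 15 more but only 3 remain, so it gets 5.
Total = 11×2 + 5×3 + 20×19 + 19×5 = 512.

512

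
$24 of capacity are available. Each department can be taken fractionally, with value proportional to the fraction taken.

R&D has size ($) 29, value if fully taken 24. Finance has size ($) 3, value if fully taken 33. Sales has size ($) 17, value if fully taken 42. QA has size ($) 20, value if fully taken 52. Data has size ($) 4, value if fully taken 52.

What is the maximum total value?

129.2

Sort by value density: Data 52/4≈13, Finance 33/3≈11, QA 52/20≈2.6, Sales 42/17≈2.47, R&D 24/29≈0.828.
Data: take in full, 4 $ for value 52 ; 20 left.
All 3 $ of Finance fit (value 33) ; 17 remain.
Fill the last 17 $ with part of QA: 17/20 of it earns 44.2.
Total value = 129.2.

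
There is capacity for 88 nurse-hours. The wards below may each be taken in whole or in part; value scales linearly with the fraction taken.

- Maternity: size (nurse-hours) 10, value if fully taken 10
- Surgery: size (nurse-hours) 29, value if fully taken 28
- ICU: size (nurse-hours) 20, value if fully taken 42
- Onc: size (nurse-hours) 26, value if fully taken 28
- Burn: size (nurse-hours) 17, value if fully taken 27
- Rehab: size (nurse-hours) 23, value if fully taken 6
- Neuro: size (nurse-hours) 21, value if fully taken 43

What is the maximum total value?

Best value per unit of size first: ICU 42/20≈2.1, Neuro 43/21≈2.05, Burn 27/17≈1.59, Onc 28/26≈1.08, Maternity 10/10≈1, Surgery 28/29≈0.966, Rehab 6/23≈0.261.
Take all of ICU (20 nurse-hours, value 42) ; 68 nurse-hours left.
Take all of Neuro (21 nurse-hours, value 43) ; 47 nurse-hours left.
All 17 nurse-hours of Burn fit (value 27) ; 30 remain.
Take all of Onc (26 nurse-hours, value 28) ; 4 nurse-hours left.
Only 4 nurse-hours remain; take 4/10 of Maternity for value 10×4/10 = 4.
Total value = 144.

144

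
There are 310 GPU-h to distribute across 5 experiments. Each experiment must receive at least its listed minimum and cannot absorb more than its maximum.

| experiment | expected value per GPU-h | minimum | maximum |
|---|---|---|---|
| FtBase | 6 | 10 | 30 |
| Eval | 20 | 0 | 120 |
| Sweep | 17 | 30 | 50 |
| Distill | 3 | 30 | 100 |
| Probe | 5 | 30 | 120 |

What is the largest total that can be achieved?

Meeting every minimum uses 10+0+30+30+30 = 100 GPU-h, leaving 210.
Rank by expected value per GPU-h: Eval 20 > Sweep 17 > FtBase 6 > Probe 5 > Distill 3.
Eval takes 120 more to reach its cap of 120 → 90 left.
Sweep: +20 to 50 (cap) → 70 left.
Give FtBase 20 more to hit its cap of 30 → 50 left.
Only 50 left; Probe takes them to reach 80.
Total = 6×30 + 20×120 + 17×50 + 3×30 + 5×80 = 3920.

3920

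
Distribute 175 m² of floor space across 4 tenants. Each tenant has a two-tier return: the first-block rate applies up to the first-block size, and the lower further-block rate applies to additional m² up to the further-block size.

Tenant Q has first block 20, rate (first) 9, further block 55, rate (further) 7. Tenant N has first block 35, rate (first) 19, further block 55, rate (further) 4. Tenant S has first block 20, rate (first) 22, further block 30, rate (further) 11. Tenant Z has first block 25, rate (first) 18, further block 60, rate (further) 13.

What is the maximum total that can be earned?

Treat each block as its own option and order by rate: Tenant S/first 22 > Tenant N/first 19 > Tenant Z/first 18 > Tenant Z/second 13 > Tenant S/second 11 > Tenant Q/first 9 > Tenant Q/second 7 > Tenant N/second 4.
Tenant S first at 22: fill all 20 → 155 left.
Tenant N/first (19): +35 → 120 left.
Tenant Z first at 18: fill all 25 → 95 left.
Tenant Z/second (13): +60 → 35 left.
Tenant S/second (11): +30 → 5 left.
Tenant Q first at 9: only 5 left, fill 5.
Total = 22×20 + 19×35 + 18×25 + 13×60 + 11×30 + 9×5 = 2710.

2710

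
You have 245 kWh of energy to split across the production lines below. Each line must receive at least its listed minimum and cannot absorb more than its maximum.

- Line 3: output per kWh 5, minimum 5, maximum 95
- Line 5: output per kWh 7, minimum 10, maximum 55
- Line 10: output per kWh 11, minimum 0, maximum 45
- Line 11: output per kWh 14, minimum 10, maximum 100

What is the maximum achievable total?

Meeting every minimum uses 5+10+0+10 = 25 kWh, leaving 220.
Order the production lines by output per kWh: Line 11 14 > Line 10 11 > Line 5 7 > Line 3 5.
Line 11 takes 90 more to reach its cap of 100 — 130 left.
Line 10: +45 to 45 (cap) — 85 left.
Line 5 takes 45 more to reach its cap of 55 — 40 left.
Line 3: +40 (room for 90) → 45. Pool exhausted.
Total = 5×45 + 7×55 + 11×45 + 14×100 = 2505.

2505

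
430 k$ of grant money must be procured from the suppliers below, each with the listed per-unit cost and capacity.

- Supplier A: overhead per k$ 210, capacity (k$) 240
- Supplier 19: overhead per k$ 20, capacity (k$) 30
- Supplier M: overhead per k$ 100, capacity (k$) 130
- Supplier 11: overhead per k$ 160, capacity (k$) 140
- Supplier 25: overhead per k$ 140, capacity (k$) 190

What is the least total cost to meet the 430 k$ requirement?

53000

Use suppliers in increasing cost order.
Take 30 from Supplier 19 at 20 — need 400 more.
Take 130 from Supplier M at 100 — need 270 more.
Supplier 25 (140): use full 190 — 80 k$ to go.
Supplier 11 at 160: take 80 of its 140 — requirement met.
Supplier A: unused.
Cost = 30×20 + 130×100 + 190×140 + 80×160 = 53000.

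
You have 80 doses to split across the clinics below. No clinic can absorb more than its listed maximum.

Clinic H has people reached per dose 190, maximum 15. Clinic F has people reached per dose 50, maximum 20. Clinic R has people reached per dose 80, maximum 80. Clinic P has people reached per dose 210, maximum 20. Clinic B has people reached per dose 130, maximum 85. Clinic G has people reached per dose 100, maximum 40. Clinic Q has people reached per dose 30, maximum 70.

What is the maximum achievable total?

12900

Rank by people reached per dose: Clinic P 210 > Clinic H 190 > Clinic B 130 > Clinic G 100 > Clinic R 80 > Clinic F 50 > Clinic Q 30.
Clinic P: +20 to 20 (cap) — 60 left.
Clinic H: +15 to 15 (cap) — 45 left.
Only 45 left; Clinic B takes them to reach 45.
Total = 190×15 + 210×20 + 130×45 = 12900.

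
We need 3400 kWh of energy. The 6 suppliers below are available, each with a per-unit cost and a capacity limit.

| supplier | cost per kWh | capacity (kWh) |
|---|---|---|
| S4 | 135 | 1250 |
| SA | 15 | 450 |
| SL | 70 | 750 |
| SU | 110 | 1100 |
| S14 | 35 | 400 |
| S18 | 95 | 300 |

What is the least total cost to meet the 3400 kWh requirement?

Use suppliers in increasing cost order.
Take 450 from SA at 15 → need 2950 more.
S14 at 35: take all 400 kWh → 2550 still needed.
Take 750 from SL at 70 → need 1800 more.
Take 300 from S18 at 95 → need 1500 more.
SU at 110: take all 1100 kWh → 400 still needed.
S4 at 135: take 400 of its 1250 → requirement met.
Cost = 450×15 + 400×35 + 750×70 + 300×95 + 1100×110 + 400×135 = 276750.

276750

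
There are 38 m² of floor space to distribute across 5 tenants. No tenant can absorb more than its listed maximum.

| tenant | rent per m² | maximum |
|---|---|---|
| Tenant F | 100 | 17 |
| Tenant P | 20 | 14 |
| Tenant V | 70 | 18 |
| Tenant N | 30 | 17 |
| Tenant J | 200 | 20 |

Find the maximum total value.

5770

Order the tenants by rent per m²: Tenant J 200 > Tenant F 100 > Tenant V 70 > Tenant N 30 > Tenant P 20.
Tenant J takes 20 to reach its cap of 20 ; 18 left.
Tenant F takes 17 to reach its cap of 17 ; 1 left.
Tenant V has room for 18 but only 1 remain, so it gets 1.
Total = 100×17 + 70×1 + 200×20 = 5770.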